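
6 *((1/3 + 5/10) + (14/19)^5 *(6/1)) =31742159/2476099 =12.82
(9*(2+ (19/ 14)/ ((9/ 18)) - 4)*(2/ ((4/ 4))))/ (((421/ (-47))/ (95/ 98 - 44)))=8918955/ 144403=61.76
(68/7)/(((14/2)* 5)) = 68/245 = 0.28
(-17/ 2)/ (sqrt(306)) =-sqrt(34)/ 12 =-0.49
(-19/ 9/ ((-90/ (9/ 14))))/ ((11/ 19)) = 361/ 13860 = 0.03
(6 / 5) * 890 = 1068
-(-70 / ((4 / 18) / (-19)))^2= -35820225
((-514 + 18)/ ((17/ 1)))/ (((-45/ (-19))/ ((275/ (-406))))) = 259160/ 31059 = 8.34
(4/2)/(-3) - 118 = -356/3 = -118.67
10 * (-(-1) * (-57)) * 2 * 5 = -5700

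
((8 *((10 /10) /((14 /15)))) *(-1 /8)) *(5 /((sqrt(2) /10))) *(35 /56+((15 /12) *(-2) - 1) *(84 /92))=177375 *sqrt(2) /2576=97.38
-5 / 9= -0.56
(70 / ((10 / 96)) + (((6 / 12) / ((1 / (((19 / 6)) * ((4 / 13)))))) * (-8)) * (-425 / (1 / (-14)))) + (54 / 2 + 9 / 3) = -877022 / 39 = -22487.74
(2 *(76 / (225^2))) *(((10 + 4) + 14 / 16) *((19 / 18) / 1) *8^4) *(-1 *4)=-351920128 / 455625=-772.39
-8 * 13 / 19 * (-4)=416 / 19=21.89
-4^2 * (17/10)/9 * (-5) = 136/9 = 15.11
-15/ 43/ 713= -15/ 30659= -0.00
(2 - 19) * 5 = -85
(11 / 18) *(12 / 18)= 0.41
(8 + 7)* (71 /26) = 1065 /26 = 40.96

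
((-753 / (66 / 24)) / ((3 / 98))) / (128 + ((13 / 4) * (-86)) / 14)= -2754976 / 33275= -82.79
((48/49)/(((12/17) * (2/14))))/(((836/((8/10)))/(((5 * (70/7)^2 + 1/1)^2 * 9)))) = 153612612/7315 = 20999.67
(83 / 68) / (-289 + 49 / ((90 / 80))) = -747 / 150212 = -0.00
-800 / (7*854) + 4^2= 47424 / 2989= 15.87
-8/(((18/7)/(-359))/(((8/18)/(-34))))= -20104/1377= -14.60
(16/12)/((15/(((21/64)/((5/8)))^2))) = 0.02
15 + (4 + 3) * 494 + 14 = 3487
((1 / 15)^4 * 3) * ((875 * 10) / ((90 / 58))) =406 / 1215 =0.33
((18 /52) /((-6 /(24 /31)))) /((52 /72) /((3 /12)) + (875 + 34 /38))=-1539 /30279808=-0.00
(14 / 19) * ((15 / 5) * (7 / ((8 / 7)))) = 13.54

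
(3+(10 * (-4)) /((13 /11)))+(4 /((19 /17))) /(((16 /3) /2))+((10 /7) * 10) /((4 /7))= -2225 /494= -4.50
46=46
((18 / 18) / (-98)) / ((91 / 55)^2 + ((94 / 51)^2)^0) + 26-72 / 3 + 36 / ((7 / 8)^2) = 54310999 / 1107988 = 49.02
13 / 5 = 2.60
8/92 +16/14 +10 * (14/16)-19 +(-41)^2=1076755/644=1671.98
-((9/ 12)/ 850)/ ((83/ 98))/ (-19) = 147/ 2680900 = 0.00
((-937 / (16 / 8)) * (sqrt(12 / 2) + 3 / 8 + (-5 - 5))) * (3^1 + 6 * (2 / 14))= 278289 / 16 - 25299 * sqrt(6) / 14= 12966.66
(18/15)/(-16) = -3/40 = -0.08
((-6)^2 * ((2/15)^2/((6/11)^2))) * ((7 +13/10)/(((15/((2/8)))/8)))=40172/16875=2.38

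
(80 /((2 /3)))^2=14400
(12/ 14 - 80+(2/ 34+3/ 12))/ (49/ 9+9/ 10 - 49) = 1.85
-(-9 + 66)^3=-185193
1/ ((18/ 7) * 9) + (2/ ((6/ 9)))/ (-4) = -229/ 324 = -0.71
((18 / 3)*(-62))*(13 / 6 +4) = -2294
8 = 8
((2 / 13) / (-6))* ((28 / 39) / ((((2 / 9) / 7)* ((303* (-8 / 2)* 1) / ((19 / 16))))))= 0.00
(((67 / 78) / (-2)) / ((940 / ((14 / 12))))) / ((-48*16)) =469 / 675717120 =0.00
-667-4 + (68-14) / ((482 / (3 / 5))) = -808474 / 1205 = -670.93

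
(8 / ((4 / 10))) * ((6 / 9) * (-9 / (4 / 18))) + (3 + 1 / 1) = -536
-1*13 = -13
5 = 5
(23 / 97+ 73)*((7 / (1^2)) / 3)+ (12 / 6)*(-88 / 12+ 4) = 47788 / 291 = 164.22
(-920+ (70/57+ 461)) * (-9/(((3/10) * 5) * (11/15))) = 782790/209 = 3745.41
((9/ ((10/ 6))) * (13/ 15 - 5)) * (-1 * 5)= 558/ 5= 111.60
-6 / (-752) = 3 / 376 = 0.01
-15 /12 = -5 /4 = -1.25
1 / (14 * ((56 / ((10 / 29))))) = 5 / 11368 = 0.00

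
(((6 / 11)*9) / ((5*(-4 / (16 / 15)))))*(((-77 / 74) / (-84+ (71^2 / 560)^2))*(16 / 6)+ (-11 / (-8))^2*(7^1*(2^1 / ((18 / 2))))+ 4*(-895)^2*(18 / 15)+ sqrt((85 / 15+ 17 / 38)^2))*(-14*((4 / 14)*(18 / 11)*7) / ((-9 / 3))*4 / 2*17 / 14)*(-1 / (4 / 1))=36950898663443602317 / 3958487514850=9334600.28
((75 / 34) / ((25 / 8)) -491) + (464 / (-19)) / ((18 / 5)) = -1445005 / 2907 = -497.08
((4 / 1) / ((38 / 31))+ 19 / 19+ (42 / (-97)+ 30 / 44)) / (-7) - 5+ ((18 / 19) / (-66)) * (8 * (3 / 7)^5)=-3847660661 / 681456622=-5.65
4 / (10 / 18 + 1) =18 / 7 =2.57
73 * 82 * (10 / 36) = 14965 / 9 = 1662.78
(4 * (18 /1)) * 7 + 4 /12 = 1513 /3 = 504.33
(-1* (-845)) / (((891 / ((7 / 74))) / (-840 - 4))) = -2496130 / 32967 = -75.72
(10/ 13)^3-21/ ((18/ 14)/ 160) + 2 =-17208298/ 6591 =-2610.88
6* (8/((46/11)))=11.48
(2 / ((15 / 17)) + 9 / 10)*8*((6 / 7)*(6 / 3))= 304 / 7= 43.43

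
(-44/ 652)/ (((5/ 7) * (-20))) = 77/ 16300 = 0.00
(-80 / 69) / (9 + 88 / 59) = -4720 / 42711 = -0.11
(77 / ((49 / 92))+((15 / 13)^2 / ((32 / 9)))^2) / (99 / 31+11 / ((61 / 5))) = 56023004158213 / 1585392320512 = 35.34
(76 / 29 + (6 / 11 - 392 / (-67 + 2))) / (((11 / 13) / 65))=2479074 / 3509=706.49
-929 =-929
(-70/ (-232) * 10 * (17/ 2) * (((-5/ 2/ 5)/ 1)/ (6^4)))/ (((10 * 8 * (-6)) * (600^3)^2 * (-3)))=-119/ 808021603123200000000000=-0.00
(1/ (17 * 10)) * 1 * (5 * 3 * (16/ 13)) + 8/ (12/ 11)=4934/ 663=7.44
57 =57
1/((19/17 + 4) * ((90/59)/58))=1003/135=7.43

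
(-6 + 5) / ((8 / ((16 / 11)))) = -0.18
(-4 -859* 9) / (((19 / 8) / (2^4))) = -990080 / 19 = -52109.47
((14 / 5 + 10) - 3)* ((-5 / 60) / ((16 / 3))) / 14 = -7 / 640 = -0.01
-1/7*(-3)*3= 9/7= 1.29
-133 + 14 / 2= -126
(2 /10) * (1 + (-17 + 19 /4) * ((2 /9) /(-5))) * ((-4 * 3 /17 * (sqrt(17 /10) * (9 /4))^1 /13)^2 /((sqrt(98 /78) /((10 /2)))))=11259 * sqrt(39) /2011100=0.03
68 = 68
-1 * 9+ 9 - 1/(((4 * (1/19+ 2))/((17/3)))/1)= -323/468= -0.69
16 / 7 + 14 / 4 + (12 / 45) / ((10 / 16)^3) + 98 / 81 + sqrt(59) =sqrt(59) + 5732269 / 708750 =15.77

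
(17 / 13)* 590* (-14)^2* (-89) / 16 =-21870415 / 26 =-841169.81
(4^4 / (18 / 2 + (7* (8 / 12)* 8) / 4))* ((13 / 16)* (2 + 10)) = 7488 / 55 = 136.15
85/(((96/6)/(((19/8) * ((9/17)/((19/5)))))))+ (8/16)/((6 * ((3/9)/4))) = 2.76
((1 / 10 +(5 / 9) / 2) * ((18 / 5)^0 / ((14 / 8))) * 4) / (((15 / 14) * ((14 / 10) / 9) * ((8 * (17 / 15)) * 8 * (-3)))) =-0.02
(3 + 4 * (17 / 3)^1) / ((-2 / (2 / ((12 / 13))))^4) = 2199197 / 62208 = 35.35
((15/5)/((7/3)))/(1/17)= 153/7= 21.86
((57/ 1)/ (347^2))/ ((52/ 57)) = 3249/ 6261268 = 0.00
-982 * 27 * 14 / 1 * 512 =-190052352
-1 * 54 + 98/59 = -3088/59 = -52.34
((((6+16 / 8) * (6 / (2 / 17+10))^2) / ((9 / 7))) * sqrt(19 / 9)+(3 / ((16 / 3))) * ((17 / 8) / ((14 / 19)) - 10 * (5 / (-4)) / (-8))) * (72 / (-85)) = -5712 * sqrt(19) / 9245 - 2997 / 4760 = -3.32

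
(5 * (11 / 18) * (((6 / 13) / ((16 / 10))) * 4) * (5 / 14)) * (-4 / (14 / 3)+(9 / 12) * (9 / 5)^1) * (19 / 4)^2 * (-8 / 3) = -2283325 / 61152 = -37.34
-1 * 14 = -14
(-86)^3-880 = -636936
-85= -85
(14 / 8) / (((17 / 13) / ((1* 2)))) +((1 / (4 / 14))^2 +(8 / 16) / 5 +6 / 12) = 5279 / 340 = 15.53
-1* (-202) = 202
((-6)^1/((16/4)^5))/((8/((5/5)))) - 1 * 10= -40963/4096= -10.00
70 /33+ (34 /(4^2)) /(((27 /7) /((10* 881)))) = 5768665 /1188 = 4855.78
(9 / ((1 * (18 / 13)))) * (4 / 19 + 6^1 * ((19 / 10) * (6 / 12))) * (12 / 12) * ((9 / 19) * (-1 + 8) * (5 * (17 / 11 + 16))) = 177509241 / 15884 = 11175.35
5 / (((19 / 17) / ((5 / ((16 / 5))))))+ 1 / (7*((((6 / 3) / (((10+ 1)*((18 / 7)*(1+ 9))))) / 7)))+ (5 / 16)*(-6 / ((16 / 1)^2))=40424885 / 272384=148.41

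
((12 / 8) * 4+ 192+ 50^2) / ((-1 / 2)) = -5396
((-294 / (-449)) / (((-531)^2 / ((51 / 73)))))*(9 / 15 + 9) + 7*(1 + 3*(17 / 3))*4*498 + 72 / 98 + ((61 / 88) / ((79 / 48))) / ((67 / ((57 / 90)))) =1225508421525975235673 / 4882644923987985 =250992.74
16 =16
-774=-774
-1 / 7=-0.14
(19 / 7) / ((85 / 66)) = 1254 / 595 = 2.11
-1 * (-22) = 22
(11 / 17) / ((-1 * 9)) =-11 / 153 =-0.07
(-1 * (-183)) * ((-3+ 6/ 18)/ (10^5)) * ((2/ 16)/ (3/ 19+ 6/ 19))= -1159/ 900000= -0.00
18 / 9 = 2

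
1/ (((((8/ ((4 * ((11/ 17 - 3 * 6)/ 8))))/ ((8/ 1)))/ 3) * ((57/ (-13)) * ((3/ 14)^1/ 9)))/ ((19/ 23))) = 80535/ 391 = 205.97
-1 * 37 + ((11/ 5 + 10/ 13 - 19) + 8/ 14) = -23869/ 455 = -52.46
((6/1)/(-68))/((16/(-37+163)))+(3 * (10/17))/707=-133143/192304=-0.69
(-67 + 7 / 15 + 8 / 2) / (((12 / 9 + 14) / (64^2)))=-1921024 / 115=-16704.56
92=92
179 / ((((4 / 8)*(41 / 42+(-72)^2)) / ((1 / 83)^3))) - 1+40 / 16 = 373552479681 / 249034966406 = 1.50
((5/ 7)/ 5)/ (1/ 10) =10/ 7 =1.43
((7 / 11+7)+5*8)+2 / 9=4738 / 99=47.86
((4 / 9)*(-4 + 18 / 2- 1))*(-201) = -1072 / 3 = -357.33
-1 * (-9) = 9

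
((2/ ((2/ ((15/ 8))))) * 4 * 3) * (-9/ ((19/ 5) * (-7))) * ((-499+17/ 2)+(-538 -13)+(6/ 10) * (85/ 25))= -4209813/ 532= -7913.18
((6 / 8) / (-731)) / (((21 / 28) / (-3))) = 3 / 731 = 0.00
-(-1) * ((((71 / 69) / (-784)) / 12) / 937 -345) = -209848121351 / 608255424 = -345.00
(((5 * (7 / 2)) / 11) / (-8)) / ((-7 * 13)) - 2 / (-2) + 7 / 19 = 1.37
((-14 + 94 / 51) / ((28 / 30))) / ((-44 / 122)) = 47275 / 1309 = 36.12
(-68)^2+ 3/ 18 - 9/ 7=194161/ 42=4622.88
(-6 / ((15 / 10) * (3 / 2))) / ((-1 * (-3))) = -0.89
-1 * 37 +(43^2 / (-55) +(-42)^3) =-4078724 / 55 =-74158.62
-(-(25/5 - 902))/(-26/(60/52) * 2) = 1035/52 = 19.90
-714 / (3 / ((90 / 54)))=-1190 / 3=-396.67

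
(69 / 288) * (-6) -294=-4727 / 16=-295.44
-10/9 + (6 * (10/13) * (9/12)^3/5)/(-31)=-65209/58032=-1.12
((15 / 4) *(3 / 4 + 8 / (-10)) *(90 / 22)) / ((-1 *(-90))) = -3 / 352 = -0.01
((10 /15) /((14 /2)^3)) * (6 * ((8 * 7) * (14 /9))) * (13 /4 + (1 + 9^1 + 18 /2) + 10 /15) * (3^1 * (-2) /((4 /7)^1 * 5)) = -440 /9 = -48.89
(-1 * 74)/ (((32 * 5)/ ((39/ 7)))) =-1443/ 560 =-2.58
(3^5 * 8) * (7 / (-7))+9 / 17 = -33039 / 17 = -1943.47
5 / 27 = 0.19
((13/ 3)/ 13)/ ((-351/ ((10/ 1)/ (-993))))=10/ 1045629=0.00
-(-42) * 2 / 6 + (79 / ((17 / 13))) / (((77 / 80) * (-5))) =1894 / 1309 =1.45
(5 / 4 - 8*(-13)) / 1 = 421 / 4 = 105.25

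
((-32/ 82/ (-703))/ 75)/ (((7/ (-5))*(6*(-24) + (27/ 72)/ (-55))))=1408/ 38352546729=0.00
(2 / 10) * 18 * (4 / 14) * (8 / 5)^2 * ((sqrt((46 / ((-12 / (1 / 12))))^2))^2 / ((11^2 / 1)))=2116 / 952875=0.00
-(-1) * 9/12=3/4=0.75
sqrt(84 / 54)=sqrt(14) / 3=1.25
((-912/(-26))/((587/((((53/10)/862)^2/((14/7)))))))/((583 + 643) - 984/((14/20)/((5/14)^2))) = 54918759/50892316232843800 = 0.00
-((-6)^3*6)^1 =1296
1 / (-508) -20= -10161 / 508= -20.00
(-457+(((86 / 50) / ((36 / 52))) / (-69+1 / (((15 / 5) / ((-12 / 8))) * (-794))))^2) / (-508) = 277760992118973761 / 308759265424417500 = 0.90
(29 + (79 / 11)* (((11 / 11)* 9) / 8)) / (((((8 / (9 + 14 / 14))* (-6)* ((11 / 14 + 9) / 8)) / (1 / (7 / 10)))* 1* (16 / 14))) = -571025 / 72336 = -7.89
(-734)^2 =538756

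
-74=-74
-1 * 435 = -435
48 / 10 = 24 / 5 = 4.80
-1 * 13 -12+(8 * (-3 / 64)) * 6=-109 / 4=-27.25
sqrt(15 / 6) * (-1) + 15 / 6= 5 / 2 - sqrt(10) / 2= 0.92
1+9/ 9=2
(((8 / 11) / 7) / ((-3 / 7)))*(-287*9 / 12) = 52.18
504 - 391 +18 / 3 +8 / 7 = 120.14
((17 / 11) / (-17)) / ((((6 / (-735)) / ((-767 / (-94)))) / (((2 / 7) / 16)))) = 26845 / 16544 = 1.62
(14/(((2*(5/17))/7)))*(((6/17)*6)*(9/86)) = 7938/215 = 36.92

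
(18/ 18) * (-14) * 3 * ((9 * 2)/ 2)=-378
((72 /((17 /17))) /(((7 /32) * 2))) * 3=3456 /7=493.71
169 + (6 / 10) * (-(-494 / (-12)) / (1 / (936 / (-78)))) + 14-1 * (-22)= 2507 / 5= 501.40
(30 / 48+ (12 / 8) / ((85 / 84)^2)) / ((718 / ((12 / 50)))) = 362391 / 518755000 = 0.00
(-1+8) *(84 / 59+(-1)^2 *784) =324380 / 59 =5497.97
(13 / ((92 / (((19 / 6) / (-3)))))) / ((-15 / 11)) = 2717 / 24840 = 0.11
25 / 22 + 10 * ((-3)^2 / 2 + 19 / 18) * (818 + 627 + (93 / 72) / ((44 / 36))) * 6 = 31813325 / 66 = 482020.08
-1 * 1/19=-1/19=-0.05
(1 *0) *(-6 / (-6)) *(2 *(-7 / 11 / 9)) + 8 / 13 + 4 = 60 / 13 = 4.62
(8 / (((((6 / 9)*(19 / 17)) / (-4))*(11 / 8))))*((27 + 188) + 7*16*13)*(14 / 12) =-12726336 / 209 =-60891.56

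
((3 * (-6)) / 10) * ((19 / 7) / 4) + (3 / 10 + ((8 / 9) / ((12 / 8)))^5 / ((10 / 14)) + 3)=4381052833 / 2008846980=2.18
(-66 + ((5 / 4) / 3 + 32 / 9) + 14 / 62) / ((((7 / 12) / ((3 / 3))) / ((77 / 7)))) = -108383 / 93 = -1165.41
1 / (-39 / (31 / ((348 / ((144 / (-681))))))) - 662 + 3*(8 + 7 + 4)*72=3442.00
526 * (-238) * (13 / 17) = -95732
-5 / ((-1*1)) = 5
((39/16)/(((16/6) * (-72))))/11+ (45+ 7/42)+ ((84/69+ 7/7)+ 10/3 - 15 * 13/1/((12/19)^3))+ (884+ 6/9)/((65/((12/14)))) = -754975500901/1060899840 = -711.64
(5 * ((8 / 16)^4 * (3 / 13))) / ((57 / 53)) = 265 / 3952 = 0.07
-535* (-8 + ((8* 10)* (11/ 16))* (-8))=239680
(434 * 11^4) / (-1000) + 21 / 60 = -1588461 / 250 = -6353.84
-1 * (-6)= 6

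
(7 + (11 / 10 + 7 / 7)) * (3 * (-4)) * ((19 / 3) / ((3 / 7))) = -24206 / 15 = -1613.73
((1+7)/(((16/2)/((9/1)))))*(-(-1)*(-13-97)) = -990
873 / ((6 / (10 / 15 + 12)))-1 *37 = 1806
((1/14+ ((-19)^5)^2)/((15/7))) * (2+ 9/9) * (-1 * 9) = -154502869696587/2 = -77251434848293.50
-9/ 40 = -0.22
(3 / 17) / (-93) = -1 / 527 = -0.00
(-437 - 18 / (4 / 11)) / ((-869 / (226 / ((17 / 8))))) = 879592 / 14773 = 59.54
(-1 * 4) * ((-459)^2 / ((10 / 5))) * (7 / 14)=-210681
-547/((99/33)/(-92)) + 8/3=50332/3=16777.33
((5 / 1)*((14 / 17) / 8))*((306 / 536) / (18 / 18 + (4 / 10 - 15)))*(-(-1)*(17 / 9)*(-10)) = 875 / 2144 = 0.41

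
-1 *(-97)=97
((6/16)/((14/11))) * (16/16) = 33/112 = 0.29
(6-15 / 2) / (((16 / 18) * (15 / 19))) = -171 / 80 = -2.14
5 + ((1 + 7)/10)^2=141/25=5.64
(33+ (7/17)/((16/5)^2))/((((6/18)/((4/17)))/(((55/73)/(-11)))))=-2156865/1350208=-1.60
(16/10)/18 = 4/45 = 0.09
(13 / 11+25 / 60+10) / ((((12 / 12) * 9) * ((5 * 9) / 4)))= 1531 / 13365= 0.11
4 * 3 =12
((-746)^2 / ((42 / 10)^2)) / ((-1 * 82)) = -6956450 / 18081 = -384.74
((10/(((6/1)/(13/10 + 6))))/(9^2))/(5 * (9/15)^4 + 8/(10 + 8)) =9125/66366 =0.14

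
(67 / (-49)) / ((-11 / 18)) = 1206 / 539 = 2.24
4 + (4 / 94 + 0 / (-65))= 4.04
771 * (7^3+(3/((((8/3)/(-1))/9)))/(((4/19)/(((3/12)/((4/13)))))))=119974539/512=234325.27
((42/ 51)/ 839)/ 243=14/ 3465909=0.00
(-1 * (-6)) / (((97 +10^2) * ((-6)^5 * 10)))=-1 / 2553120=-0.00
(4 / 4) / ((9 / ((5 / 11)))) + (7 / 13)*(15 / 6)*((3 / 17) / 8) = 28075 / 350064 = 0.08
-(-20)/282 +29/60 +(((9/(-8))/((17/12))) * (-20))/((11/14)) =3650627/175780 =20.77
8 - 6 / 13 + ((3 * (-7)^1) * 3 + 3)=-682 / 13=-52.46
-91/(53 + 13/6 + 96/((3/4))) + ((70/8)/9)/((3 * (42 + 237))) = -2344801/4730724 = -0.50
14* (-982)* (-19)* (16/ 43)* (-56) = -234045952/ 43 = -5442929.12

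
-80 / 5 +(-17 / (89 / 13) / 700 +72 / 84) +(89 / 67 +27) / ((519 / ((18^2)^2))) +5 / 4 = 294829155351 / 51579950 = 5715.96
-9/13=-0.69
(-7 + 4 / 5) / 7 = -31 / 35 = -0.89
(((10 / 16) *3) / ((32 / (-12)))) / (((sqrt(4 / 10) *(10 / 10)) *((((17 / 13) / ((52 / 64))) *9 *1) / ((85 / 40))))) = -845 *sqrt(10) / 16384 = -0.16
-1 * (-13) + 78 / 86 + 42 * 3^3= 49360 / 43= 1147.91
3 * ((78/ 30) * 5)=39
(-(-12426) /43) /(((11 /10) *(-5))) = -52.54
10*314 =3140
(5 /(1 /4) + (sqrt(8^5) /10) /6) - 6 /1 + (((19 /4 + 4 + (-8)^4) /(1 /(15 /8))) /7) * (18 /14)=32 * sqrt(2) /15 + 2238517 /1568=1430.64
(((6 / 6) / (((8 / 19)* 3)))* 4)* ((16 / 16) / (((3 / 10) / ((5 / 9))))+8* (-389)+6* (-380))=-1382573 / 81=-17068.80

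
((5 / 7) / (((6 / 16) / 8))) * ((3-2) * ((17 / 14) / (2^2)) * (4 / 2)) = 1360 / 147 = 9.25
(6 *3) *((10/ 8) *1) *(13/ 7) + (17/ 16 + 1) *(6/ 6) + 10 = 6031/ 112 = 53.85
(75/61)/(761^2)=75/35326381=0.00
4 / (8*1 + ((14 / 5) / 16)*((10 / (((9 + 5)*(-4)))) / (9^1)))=0.50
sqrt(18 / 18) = 1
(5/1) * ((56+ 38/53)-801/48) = 169725/848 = 200.15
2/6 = 1/3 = 0.33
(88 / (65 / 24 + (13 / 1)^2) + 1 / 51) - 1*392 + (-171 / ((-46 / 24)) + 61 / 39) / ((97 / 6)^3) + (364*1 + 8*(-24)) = -968153701530629 / 4411800132909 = -219.45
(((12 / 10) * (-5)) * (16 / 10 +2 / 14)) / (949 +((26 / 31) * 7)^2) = -351726 / 33078955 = -0.01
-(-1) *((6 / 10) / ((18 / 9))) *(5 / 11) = 0.14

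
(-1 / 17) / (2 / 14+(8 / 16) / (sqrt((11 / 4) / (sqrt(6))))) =-2401 *sqrt(11) *6^(3 / 4) / 242845 - 539 *sqrt(11) *6^(1 / 4) / 242845+847 / 242845+3773 *sqrt(6) / 242845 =-0.10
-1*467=-467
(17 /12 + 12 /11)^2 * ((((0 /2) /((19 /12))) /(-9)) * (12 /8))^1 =0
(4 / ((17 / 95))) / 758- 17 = -109341 / 6443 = -16.97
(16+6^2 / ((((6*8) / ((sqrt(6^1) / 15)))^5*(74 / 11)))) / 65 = 11*sqrt(6) / 718129152000000+16 / 65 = 0.25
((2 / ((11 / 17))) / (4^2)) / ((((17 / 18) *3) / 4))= 3 / 11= 0.27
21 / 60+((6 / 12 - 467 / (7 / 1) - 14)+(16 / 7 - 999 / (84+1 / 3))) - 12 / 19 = -60605887 / 672980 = -90.06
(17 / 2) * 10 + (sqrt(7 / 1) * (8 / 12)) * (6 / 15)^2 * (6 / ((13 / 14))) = 224 * sqrt(7) / 325 + 85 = 86.82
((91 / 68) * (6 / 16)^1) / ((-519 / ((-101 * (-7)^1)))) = -64337 / 94112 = -0.68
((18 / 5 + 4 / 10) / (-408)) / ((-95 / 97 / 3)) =97 / 3230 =0.03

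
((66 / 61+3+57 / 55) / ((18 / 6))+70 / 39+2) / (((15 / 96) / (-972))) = -7462637568 / 218075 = -34220.51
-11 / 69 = -0.16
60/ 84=5/ 7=0.71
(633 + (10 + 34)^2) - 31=2538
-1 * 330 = -330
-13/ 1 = -13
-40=-40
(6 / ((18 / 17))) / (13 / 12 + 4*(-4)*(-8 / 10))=20 / 49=0.41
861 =861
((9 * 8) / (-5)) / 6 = -2.40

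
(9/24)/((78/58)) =29/104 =0.28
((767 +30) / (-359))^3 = -506261573 / 46268279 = -10.94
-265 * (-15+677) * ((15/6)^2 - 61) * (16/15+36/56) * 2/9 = 459749401/126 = 3648804.77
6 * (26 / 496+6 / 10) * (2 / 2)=3.91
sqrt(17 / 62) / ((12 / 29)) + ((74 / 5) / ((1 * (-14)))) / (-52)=1.29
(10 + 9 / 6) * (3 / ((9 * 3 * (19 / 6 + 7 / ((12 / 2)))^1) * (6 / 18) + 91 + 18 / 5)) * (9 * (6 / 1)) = 9315 / 668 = 13.94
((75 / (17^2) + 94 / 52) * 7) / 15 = 108731 / 112710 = 0.96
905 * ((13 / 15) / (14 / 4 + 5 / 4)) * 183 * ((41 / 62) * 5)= 58848530 / 589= 99912.61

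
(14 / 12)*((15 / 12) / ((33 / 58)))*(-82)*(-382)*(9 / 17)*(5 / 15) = 7948465 / 561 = 14168.39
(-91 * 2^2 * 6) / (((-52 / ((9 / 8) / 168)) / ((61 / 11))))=549 / 352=1.56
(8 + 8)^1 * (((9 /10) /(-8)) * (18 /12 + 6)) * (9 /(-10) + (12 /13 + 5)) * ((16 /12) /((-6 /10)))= 1959 /13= 150.69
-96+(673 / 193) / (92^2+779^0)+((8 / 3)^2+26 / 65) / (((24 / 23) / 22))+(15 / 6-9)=492806476 / 8822223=55.86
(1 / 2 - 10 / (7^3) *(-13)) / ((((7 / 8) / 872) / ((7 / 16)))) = 131454 / 343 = 383.25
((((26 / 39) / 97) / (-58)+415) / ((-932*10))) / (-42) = 62539 / 58988610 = 0.00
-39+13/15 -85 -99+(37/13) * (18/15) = -8530/39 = -218.72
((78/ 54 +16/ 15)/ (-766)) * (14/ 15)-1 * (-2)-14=-3103091/ 258525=-12.00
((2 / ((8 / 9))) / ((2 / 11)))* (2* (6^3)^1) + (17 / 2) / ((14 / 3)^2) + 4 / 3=6288923 / 1176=5347.72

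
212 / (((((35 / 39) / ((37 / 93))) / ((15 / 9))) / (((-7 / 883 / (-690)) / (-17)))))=-50986 / 481627935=-0.00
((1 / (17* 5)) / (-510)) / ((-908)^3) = 1 / 32452387075200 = 0.00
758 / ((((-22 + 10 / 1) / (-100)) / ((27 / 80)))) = 17055 / 8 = 2131.88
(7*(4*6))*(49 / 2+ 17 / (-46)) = 93240 / 23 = 4053.91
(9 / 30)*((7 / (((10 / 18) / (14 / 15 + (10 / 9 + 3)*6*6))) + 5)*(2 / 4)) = 141117 / 500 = 282.23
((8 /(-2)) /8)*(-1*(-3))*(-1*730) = 1095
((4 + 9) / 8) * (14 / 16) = 91 / 64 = 1.42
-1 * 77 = -77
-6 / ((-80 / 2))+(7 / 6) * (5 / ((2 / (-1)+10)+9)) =503 / 1020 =0.49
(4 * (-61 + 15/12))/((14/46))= -5497/7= -785.29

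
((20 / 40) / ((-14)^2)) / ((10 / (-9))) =-9 / 3920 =-0.00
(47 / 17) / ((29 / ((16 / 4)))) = 188 / 493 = 0.38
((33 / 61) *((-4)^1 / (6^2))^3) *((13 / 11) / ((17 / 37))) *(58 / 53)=-27898 / 13355523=-0.00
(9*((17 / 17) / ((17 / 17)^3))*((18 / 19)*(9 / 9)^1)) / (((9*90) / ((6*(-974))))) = -5844 / 95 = -61.52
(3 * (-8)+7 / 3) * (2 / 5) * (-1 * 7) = 182 / 3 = 60.67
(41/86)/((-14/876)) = -8979/301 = -29.83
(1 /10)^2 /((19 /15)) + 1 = 1.01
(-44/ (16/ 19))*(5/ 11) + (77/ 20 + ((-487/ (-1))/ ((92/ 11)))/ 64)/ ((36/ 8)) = -3006271/ 132480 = -22.69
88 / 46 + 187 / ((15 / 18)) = 26026 / 115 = 226.31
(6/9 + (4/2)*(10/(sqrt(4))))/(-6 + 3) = -32/9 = -3.56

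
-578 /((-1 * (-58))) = -289 /29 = -9.97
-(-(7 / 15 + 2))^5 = 69343957 / 759375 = 91.32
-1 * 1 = -1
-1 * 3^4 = -81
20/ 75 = 4/ 15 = 0.27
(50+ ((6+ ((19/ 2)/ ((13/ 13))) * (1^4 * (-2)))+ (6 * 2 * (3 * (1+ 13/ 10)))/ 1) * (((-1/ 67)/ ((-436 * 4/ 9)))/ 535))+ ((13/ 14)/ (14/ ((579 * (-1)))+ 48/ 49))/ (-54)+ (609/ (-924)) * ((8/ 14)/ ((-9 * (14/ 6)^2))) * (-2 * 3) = 7183277721409541011/ 143849985557216400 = 49.94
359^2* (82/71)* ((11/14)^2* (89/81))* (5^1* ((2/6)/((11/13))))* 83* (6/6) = 27909168306305/1690794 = 16506545.63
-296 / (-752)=37 / 94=0.39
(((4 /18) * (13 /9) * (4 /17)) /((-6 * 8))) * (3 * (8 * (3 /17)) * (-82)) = 4264 /7803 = 0.55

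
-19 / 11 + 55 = 586 / 11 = 53.27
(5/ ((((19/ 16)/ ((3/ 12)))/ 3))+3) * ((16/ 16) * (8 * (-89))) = -83304/ 19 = -4384.42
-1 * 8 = -8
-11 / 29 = -0.38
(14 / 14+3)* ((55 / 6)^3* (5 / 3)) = 831875 / 162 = 5135.03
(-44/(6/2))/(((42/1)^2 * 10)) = -11/13230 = -0.00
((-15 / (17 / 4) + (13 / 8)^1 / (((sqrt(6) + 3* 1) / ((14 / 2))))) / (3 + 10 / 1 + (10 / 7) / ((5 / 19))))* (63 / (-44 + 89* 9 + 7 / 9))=128331 / 3625760 - 40131* sqrt(6) / 2346080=-0.01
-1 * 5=-5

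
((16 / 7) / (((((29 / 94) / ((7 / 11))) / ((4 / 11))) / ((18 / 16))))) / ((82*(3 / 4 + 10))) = 13536 / 6186367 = 0.00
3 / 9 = 1 / 3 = 0.33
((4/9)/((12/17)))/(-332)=-17/8964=-0.00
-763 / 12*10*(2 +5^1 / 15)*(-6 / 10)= 5341 / 6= 890.17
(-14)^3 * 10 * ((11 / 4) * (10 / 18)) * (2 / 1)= -754600 / 9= -83844.44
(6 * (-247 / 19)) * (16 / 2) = -624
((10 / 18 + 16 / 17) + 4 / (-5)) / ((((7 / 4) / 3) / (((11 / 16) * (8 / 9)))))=11726 / 16065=0.73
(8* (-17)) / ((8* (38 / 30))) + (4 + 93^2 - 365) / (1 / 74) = 11652673 / 19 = 613298.58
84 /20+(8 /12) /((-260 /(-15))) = 551 /130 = 4.24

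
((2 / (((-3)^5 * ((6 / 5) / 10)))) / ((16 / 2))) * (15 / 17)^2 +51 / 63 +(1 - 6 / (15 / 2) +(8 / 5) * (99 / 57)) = 235484671 / 62267940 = 3.78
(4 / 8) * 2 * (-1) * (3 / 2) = -3 / 2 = -1.50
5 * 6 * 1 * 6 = 180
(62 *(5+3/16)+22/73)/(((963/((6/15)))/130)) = 2444065/140598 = 17.38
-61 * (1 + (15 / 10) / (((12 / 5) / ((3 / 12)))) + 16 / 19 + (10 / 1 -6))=-222467 / 608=-365.90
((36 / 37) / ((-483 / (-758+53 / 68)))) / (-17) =-0.09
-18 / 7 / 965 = -18 / 6755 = -0.00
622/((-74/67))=-20837/37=-563.16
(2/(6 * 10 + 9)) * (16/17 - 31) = -1022/1173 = -0.87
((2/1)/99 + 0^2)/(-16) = -1/792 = -0.00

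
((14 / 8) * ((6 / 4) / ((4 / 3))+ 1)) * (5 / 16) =595 / 512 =1.16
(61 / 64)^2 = 3721 / 4096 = 0.91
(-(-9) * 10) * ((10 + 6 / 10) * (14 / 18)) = 742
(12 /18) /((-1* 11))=-2 /33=-0.06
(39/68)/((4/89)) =3471/272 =12.76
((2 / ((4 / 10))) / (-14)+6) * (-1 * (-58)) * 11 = 25201 / 7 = 3600.14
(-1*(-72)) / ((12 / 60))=360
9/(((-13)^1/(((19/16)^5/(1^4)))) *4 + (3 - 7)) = -22284891/64430348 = -0.35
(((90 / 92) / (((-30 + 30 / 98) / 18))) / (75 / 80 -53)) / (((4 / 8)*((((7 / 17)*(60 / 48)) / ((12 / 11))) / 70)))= 82944 / 24541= 3.38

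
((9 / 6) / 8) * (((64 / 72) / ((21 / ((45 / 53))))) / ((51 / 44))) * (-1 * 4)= -0.02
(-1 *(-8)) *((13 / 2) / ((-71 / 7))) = -364 / 71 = -5.13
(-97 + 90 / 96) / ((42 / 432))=-13833 / 14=-988.07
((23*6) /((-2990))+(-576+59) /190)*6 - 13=-7312 /247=-29.60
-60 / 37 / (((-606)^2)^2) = -5 / 415825362396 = -0.00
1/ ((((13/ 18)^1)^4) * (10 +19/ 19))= 104976/ 314171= 0.33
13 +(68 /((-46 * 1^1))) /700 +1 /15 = 315509 /24150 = 13.06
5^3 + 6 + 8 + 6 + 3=148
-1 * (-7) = 7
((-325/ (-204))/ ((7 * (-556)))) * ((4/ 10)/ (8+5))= -5/ 396984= -0.00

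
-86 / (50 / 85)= -731 / 5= -146.20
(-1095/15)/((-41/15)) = 1095/41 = 26.71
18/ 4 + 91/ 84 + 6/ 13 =943/ 156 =6.04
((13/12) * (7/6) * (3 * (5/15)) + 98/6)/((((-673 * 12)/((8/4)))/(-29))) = 36743/290736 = 0.13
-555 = -555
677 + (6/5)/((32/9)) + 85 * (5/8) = 58437/80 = 730.46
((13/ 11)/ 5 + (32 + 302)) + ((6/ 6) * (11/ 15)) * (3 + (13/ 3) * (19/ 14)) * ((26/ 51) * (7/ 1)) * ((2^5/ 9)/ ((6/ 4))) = 53074235/ 136323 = 389.33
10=10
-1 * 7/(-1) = 7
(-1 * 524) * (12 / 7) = -6288 / 7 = -898.29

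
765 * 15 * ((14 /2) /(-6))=-26775 /2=-13387.50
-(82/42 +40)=-881/21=-41.95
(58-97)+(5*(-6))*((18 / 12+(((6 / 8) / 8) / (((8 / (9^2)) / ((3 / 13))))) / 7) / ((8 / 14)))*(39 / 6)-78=-654903 / 1024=-639.55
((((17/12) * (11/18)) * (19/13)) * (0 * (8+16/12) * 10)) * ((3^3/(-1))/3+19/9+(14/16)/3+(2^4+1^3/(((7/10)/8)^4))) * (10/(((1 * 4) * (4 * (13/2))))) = 0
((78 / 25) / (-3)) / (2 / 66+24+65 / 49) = -1617 / 39425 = -0.04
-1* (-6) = 6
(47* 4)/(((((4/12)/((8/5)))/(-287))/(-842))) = 1090342848/5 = 218068569.60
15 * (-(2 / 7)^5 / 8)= -60 / 16807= -0.00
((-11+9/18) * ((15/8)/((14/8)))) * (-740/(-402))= -2775/134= -20.71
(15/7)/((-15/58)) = -58/7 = -8.29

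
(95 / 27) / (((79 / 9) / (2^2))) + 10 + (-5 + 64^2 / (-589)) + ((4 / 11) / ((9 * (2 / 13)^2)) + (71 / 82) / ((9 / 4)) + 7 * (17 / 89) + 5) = 135789272486 / 16809370281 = 8.08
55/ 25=11/ 5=2.20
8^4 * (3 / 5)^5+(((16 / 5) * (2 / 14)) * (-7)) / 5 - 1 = 990203 / 3125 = 316.86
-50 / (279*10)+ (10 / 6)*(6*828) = 2310115 / 279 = 8279.98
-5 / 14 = -0.36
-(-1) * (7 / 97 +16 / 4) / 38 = 395 / 3686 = 0.11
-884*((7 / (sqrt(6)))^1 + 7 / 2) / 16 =-1547 / 8 - 1547*sqrt(6) / 24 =-351.27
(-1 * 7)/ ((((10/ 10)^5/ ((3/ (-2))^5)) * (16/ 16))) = 1701/ 32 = 53.16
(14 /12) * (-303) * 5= -3535 /2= -1767.50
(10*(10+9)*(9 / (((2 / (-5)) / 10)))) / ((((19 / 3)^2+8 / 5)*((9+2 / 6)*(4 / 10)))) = -14428125 / 52556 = -274.53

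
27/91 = 0.30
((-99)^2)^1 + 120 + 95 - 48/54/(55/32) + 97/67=10016.93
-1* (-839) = 839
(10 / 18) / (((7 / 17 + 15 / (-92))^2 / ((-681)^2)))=630224403920 / 151321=4164817.86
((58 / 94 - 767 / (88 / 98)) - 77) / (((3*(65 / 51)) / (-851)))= 27839730587 / 134420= 207110.03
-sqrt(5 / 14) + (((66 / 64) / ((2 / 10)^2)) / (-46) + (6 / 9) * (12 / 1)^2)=140487 / 1472- sqrt(70) / 14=94.84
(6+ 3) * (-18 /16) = -81 /8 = -10.12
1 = 1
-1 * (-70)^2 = -4900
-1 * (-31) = 31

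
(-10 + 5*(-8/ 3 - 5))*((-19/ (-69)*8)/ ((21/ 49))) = -154280/ 621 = -248.44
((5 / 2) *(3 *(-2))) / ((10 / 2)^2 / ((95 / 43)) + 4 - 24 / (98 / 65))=4655 / 187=24.89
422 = 422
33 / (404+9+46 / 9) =297 / 3763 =0.08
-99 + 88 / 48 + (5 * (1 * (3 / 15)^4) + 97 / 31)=-2186189 / 23250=-94.03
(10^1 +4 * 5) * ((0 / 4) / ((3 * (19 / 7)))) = 0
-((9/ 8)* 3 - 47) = 349/ 8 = 43.62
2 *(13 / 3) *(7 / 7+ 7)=69.33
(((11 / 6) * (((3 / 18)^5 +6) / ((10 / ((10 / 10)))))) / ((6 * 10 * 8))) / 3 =513227 / 671846400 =0.00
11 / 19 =0.58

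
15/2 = 7.50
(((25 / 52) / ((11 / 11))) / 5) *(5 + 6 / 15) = 27 / 52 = 0.52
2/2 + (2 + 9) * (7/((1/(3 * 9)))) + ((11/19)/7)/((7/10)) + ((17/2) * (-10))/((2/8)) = 1620050/931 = 1740.12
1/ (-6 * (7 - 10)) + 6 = 109/ 18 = 6.06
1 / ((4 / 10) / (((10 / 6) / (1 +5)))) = 25 / 36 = 0.69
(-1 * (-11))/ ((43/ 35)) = 385/ 43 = 8.95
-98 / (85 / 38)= -3724 / 85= -43.81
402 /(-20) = -201 /10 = -20.10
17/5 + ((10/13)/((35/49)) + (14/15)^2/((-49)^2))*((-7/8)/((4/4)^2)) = 201259/81900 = 2.46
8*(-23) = -184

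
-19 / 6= -3.17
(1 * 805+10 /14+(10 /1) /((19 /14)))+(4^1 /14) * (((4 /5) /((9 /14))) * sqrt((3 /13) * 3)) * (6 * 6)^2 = 1196.49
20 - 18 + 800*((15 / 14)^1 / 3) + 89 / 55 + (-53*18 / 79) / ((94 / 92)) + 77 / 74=29466380191 / 105783370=278.55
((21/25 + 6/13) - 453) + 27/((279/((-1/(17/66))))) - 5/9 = -697717411/1541475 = -452.63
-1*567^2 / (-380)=321489 / 380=846.02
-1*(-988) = 988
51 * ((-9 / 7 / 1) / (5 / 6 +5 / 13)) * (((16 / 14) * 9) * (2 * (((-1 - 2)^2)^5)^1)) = -304426410912 / 4655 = -65397725.22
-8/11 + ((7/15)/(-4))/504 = -34571/47520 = -0.73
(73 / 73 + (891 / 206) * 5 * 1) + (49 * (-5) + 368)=29999 / 206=145.63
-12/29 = -0.41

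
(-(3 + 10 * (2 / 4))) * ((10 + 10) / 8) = -20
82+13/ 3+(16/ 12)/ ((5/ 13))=449/ 5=89.80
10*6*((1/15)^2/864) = 1/3240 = 0.00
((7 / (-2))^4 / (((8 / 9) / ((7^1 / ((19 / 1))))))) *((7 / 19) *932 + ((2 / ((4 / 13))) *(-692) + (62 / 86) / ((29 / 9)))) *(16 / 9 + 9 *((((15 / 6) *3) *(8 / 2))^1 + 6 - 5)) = -11580236364865 / 159616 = -72550598.72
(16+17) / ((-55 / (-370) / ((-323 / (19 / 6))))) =-22644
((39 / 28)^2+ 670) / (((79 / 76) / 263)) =2632424597 / 15484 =170009.34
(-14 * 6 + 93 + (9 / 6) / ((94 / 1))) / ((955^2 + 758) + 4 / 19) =32205 / 3260461628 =0.00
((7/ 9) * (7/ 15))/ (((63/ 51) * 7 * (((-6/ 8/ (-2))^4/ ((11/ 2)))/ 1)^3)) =194364450013184/ 215233605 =903039.51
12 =12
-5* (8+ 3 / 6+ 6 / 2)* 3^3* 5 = -15525 / 2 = -7762.50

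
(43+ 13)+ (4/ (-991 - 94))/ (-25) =1519004/ 27125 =56.00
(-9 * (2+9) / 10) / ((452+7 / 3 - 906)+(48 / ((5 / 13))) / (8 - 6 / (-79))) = 94743 / 4174562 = 0.02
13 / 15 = 0.87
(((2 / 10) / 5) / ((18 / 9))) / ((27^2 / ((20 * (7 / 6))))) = 7 / 10935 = 0.00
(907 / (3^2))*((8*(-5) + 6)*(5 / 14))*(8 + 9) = -1310615 / 63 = -20803.41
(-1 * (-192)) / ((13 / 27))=5184 / 13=398.77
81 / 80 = 1.01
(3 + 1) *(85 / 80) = 17 / 4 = 4.25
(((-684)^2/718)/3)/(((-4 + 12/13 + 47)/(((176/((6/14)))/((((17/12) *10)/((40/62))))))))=92.48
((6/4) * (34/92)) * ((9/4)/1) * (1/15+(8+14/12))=42381/3680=11.52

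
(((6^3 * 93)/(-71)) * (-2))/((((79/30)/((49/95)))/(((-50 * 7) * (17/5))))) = -14055975360/106571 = -131893.06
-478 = -478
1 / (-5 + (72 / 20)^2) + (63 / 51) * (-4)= -4.82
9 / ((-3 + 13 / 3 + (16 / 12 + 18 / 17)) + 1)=459 / 241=1.90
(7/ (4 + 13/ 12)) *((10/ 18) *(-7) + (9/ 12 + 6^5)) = 1958761/ 183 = 10703.61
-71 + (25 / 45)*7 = -604 / 9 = -67.11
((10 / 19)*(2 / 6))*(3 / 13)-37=-9129 / 247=-36.96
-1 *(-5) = 5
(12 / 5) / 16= 3 / 20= 0.15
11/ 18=0.61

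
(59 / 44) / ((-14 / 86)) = -2537 / 308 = -8.24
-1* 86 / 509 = -86 / 509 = -0.17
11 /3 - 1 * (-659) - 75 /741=490961 /741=662.57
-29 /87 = -1 /3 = -0.33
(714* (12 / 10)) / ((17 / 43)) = 10836 / 5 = 2167.20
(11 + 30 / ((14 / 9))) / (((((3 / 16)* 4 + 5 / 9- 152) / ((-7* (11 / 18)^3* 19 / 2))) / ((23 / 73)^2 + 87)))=622110816184 / 2341695825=265.67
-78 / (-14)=39 / 7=5.57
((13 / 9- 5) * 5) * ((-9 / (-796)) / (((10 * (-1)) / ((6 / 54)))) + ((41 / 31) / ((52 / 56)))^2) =-36.06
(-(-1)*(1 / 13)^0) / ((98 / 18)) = 9 / 49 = 0.18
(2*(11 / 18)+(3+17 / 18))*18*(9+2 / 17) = 14415 / 17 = 847.94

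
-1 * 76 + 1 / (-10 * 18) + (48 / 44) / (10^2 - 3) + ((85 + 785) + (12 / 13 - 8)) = 1964788009 / 2496780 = 786.93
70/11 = 6.36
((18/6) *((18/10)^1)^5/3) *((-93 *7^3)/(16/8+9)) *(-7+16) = -16952436459/34375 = -493161.79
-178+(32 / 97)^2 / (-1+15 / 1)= -11723102 / 65863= -177.99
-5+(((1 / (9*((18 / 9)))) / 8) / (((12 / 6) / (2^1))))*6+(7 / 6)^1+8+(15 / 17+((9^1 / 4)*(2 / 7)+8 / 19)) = 333973 / 54264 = 6.15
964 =964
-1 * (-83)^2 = -6889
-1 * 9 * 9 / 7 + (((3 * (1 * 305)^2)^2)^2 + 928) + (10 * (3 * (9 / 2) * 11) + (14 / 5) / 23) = 4882920056245198285136373 / 805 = 6065739200304594143026.55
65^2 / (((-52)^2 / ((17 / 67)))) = 425 / 1072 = 0.40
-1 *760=-760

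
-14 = -14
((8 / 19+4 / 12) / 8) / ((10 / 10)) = 0.09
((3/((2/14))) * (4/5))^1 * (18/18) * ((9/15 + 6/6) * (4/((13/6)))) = 16128/325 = 49.62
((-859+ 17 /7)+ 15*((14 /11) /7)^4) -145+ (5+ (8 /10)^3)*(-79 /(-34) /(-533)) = -1001.58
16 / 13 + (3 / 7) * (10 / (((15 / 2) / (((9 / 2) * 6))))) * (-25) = -34988 / 91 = -384.48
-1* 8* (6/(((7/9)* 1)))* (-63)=3888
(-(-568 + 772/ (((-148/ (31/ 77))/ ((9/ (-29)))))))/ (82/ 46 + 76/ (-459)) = 494858118717/ 1410423091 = 350.86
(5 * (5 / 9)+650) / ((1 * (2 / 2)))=5875 / 9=652.78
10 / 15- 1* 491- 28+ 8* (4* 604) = 56429 / 3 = 18809.67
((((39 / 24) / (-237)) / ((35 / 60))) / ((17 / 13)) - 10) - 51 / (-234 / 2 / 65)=1033603 / 56406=18.32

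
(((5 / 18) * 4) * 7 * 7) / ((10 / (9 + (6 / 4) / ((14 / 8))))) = 161 / 3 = 53.67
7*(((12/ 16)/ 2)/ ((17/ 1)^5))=21/ 11358856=0.00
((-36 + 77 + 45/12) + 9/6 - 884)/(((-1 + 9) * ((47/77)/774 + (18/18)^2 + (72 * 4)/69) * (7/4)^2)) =-328099761/49652701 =-6.61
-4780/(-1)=4780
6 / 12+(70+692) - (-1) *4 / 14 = 10679 / 14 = 762.79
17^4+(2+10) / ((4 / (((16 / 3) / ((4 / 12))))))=83569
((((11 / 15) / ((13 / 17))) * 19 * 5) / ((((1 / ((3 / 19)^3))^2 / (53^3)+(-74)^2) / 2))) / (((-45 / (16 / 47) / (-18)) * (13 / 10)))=16452771249024 / 4721038219464827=0.00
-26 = -26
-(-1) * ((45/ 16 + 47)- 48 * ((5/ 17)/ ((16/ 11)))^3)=62151451/ 1257728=49.42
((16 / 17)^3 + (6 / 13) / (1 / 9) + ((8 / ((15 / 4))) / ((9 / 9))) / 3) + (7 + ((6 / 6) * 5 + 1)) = 53741923 / 2874105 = 18.70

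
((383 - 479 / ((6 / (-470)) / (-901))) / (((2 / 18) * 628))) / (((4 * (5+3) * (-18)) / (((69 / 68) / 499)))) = 583164517 / 340948736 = 1.71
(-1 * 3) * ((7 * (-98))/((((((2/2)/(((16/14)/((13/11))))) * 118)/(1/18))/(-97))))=-209132/2301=-90.89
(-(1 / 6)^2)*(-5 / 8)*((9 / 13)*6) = 15 / 208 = 0.07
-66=-66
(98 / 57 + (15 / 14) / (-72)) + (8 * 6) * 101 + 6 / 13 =134174991 / 27664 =4850.17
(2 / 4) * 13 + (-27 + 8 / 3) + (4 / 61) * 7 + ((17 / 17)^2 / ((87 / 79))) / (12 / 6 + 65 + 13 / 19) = -17.36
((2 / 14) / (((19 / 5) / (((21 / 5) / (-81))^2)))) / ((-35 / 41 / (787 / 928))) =-32267 / 321343200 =-0.00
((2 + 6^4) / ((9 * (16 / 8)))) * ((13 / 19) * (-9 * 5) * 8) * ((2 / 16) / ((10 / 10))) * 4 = -168740 / 19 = -8881.05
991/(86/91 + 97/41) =299.31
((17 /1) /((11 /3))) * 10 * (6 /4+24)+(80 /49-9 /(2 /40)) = 541105 /539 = 1003.91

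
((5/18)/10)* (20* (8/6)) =20/27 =0.74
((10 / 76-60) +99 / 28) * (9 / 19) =-269721 / 10108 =-26.68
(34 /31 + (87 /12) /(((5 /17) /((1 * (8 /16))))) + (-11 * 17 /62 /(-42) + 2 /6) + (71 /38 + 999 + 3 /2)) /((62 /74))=1212.88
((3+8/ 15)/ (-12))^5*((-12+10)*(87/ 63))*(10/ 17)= 12127669297/ 3372878880000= 0.00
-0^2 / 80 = 0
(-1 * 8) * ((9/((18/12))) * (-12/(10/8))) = 2304/5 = 460.80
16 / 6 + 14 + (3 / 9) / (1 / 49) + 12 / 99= 1093 / 33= 33.12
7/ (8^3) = 7/ 512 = 0.01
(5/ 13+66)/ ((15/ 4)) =3452/ 195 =17.70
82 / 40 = 41 / 20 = 2.05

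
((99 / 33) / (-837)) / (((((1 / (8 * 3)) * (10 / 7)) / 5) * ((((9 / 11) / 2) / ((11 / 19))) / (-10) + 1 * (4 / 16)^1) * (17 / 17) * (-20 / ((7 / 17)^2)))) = 11858 / 833187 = 0.01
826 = 826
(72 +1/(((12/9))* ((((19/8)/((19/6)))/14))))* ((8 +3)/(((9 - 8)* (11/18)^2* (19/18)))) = 501552/209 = 2399.77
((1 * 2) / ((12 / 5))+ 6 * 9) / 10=329 / 60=5.48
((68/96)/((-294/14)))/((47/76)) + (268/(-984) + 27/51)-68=-139921609/2063817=-67.80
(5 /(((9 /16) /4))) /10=32 /9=3.56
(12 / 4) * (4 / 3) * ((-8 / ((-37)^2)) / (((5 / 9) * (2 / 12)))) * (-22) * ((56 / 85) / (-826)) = -152064 / 34327675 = -0.00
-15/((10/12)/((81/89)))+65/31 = -39413/2759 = -14.29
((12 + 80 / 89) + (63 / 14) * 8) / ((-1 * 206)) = -2176 / 9167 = -0.24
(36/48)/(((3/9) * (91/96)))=216/91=2.37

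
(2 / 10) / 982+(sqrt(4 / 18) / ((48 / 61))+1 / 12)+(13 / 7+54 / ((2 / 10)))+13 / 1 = 285.54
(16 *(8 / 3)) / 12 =32 / 9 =3.56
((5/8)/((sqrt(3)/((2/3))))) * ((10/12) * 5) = 1.00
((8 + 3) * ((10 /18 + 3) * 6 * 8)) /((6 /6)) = 5632 /3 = 1877.33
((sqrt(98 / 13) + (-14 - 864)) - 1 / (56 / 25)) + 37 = -47121 / 56 + 7 * sqrt(26) / 13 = -838.70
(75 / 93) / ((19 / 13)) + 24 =14461 / 589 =24.55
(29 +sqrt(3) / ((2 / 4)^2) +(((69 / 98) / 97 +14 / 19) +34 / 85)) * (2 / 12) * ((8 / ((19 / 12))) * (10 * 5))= 3200 * sqrt(3) / 19 +2177778640 / 1715833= 1560.94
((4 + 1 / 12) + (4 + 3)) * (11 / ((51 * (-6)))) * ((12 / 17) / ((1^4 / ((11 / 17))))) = -16093 / 88434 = -0.18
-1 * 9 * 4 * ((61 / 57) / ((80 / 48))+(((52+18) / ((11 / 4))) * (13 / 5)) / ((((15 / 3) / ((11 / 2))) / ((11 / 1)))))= -2740932 / 95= -28851.92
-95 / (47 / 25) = -2375 / 47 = -50.53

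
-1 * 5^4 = -625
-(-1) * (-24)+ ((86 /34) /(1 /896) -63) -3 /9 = 111130 /51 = 2179.02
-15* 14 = -210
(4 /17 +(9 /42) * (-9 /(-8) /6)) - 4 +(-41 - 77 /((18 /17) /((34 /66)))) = -8450189 /102816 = -82.19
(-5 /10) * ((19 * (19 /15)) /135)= -361 /4050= -0.09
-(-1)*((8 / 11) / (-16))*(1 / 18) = -1 / 396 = -0.00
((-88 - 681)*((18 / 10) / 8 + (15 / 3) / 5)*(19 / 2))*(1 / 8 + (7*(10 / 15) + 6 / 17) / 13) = -1940910629 / 424320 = -4574.17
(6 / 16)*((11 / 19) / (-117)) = -11 / 5928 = -0.00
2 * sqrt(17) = 8.25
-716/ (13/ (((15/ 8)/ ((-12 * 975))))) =179/ 20280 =0.01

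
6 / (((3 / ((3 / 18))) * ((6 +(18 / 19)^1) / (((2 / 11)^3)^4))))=19456 / 310704409295379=0.00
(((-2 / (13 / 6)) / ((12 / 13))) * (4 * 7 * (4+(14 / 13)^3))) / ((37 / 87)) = -28091952 / 81289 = -345.58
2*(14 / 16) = 7 / 4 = 1.75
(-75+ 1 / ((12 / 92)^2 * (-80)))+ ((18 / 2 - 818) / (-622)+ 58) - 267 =-63466559 / 223920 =-283.43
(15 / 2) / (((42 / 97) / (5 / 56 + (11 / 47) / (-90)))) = 995899 / 663264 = 1.50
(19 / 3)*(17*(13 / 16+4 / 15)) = 83657 / 720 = 116.19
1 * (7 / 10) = 7 / 10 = 0.70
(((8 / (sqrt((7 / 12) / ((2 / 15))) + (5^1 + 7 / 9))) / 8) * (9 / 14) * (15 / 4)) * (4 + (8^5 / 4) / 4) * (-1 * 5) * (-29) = 18798577200 / 131579 -813399975 * sqrt(70) / 131579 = 91148.17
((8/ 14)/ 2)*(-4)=-8/ 7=-1.14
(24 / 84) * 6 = 12 / 7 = 1.71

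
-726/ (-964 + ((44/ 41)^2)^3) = 574762613161/ 761974029078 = 0.75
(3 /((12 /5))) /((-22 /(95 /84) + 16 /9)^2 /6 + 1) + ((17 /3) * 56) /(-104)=-54968919547 /18155178132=-3.03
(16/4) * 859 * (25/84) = 21475/21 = 1022.62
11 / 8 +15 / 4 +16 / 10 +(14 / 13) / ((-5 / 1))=677 / 104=6.51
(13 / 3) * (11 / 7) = 6.81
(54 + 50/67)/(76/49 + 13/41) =7369012/251451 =29.31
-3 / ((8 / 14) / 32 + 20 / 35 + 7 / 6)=-504 / 295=-1.71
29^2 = 841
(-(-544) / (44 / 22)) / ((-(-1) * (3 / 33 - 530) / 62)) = -185504 / 5829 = -31.82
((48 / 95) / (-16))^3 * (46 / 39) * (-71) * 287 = 8436078 / 11145875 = 0.76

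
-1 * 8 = -8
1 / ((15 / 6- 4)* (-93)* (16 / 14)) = 7 / 1116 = 0.01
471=471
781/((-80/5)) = -781/16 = -48.81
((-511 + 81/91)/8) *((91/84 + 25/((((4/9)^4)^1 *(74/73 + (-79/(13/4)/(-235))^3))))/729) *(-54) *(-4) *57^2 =-110209766555487359002495/2838824271303552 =-38822327.85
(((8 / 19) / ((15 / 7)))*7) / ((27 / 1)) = 392 / 7695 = 0.05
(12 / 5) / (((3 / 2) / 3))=24 / 5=4.80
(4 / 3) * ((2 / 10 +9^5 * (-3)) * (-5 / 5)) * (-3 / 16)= -442867 / 10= -44286.70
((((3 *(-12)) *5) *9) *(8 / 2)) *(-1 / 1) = 6480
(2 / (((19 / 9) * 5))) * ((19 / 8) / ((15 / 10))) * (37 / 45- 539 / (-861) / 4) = 7223 / 24600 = 0.29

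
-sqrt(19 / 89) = -0.46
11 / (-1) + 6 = -5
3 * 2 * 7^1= 42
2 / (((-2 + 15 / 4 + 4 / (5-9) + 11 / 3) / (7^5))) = 7610.72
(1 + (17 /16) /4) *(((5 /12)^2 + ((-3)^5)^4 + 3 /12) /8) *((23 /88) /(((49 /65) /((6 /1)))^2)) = 3952092990366070875 /432717824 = 9133187428.78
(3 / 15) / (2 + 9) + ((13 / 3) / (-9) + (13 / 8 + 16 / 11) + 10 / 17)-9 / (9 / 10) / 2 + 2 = 41297 / 201960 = 0.20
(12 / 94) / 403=6 / 18941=0.00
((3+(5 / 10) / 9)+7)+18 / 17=3401 / 306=11.11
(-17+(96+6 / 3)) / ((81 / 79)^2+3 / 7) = 1179549 / 21550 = 54.74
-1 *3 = -3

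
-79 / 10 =-7.90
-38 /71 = -0.54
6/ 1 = 6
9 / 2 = 4.50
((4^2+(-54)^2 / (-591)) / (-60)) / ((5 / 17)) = -1853 / 2955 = -0.63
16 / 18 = 8 / 9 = 0.89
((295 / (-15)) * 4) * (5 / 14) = -590 / 21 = -28.10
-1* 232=-232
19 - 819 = -800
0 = 0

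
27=27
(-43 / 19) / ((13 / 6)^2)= -1548 / 3211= -0.48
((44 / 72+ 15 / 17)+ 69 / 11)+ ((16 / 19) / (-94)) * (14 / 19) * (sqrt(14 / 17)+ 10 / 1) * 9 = 409605067 / 57110922 - 1008 * sqrt(238) / 288439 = 7.12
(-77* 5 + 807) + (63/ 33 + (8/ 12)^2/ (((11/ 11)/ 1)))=42011/ 99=424.35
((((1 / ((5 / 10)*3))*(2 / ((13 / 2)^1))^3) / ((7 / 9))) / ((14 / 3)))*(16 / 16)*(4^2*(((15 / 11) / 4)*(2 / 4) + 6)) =625536 / 1184183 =0.53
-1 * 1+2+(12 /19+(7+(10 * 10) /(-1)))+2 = -89.37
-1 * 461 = -461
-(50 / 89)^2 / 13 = -2500 / 102973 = -0.02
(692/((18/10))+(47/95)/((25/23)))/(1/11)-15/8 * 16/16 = 723675527/171000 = 4232.02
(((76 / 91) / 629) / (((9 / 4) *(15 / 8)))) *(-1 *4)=-9728 / 7727265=-0.00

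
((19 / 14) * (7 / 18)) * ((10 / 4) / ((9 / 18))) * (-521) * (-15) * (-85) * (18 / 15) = -4207075 / 2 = -2103537.50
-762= -762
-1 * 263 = -263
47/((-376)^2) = 1/3008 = 0.00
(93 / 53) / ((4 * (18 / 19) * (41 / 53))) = 589 / 984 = 0.60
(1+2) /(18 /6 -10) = -3 /7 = -0.43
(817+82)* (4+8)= 10788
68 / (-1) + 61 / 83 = -5583 / 83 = -67.27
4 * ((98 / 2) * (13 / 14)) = 182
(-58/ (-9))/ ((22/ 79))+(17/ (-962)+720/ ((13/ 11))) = 632.35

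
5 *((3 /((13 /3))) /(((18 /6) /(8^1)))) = 120 /13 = 9.23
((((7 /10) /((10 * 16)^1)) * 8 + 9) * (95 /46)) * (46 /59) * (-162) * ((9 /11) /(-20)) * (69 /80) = 1726984233 /20768000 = 83.16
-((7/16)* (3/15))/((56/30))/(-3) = 1/64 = 0.02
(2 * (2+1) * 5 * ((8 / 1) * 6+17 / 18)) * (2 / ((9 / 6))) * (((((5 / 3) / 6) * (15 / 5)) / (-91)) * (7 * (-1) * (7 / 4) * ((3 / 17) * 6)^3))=16650900 / 63869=260.70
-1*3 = -3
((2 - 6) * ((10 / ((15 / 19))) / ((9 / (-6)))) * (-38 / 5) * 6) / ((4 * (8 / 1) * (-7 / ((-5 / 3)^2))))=3610 / 189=19.10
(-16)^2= 256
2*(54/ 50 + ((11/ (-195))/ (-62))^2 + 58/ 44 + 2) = 7071614009/ 803924550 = 8.80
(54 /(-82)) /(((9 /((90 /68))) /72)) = -4860 /697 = -6.97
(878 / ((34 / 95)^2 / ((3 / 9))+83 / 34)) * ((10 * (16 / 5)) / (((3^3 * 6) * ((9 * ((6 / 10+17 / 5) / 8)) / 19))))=163803894400 / 632033523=259.17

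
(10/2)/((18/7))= 35/18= 1.94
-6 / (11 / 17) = -102 / 11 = -9.27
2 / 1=2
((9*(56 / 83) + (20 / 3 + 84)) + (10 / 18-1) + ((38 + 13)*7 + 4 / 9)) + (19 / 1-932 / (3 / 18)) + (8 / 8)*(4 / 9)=-5118.82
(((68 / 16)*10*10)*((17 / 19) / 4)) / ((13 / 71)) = 519.21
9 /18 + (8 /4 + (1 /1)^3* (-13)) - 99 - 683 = -1585 /2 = -792.50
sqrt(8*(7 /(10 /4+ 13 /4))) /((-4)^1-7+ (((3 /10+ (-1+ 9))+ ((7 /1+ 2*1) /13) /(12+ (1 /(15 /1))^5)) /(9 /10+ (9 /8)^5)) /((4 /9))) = -23308210207828*sqrt(322) /541516104394689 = -0.77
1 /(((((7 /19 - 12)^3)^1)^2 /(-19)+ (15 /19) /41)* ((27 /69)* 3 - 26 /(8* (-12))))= -20230105197048 /3809501302520826935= -0.00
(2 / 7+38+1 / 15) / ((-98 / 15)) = -4027 / 686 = -5.87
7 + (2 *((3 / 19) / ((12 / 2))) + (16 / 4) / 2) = 172 / 19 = 9.05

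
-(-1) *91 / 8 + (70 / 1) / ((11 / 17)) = 10521 / 88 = 119.56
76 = 76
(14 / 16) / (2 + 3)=7 / 40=0.18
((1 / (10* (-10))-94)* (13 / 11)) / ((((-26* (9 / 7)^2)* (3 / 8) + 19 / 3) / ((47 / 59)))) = 9.05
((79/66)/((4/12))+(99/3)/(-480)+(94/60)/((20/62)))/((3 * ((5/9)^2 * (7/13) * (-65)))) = -1990809/7700000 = -0.26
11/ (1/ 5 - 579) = -55/ 2894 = -0.02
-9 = -9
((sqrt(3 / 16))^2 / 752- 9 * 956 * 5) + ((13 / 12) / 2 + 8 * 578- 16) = -1386499991 / 36096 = -38411.46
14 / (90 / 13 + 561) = 182 / 7383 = 0.02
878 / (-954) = -439 / 477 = -0.92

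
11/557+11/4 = 6171/2228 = 2.77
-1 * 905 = -905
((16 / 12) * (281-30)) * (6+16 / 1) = 22088 / 3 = 7362.67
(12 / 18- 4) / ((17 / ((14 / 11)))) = -0.25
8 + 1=9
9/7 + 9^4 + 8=6570.29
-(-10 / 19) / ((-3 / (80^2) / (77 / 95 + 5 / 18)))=-11910400 / 9747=-1221.96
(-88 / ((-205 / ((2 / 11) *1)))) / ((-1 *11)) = -0.01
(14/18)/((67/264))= 616/201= 3.06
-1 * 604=-604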